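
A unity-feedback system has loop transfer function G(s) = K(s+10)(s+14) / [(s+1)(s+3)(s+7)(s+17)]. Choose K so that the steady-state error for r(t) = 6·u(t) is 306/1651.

80

G(s) has no factors of s in the denominator, so the system is type 0.
K_p = lim_{s→0} G(s) = K·10·14 / (1·3·7·17) = (20/51)·K.
e_ss = 6/(1 + K_p) = 306/1651 ⇒ 1 + (20/51)·K = 1651/51 ⇒ K = 80.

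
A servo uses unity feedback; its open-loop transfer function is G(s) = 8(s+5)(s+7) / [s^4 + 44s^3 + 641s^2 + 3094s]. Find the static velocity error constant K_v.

Lowest-order denominator term is 3094s, so the open loop has 1 pole at the origin → type 1 system.
K_v = lim_{s→0} s·G(s) = 8·5·7 / 3094 = 20/221.

20/221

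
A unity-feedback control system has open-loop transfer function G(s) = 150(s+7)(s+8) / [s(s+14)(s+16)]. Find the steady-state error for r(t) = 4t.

G(s) has one factor of s in the denominator, so the system is type 1.
K_v = lim_{s→0} s·G(s) = 150·7·8 / (14·16) = 37.5.
e_ss = 4/K_v = 4/37.5 = 8/75.

8/75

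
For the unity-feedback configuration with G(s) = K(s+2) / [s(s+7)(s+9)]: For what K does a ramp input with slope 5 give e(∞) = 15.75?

One free integrator in G(s): this is a type 1 system.
K_v = lim_{s→0} s·G(s) = K·2 / (7·9) = (2/63)·K.
e_ss = 5/K_v = 15.75 ⇒ K_v = 20/63 ⇒ K = (20/63)/(2/63) = 10.

10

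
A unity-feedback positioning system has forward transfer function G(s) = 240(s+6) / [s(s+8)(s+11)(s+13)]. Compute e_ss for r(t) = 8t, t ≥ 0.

One free integrator in G(s): this is a type 1 system.
K_v = lim_{s→0} s·G(s) = 240·6 / (8·11·13) = 180/143.
e_ss = 8/K_v = 8/(180/143) = 286/45.

286/45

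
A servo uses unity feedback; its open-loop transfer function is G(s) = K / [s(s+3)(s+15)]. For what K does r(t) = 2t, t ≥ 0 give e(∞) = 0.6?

The open loop has one pole at the origin → type 1 system.
K_v = lim_{s→0} s·G(s) = K / (3·15) = (1/45)·K.
e_ss = 2/K_v = 0.6 ⇒ K_v = 10/3 ⇒ K = (10/3)/(1/45) = 150.

150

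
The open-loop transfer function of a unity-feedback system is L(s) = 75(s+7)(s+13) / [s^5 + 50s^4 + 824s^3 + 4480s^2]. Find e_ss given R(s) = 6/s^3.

Lowest-order denominator term is 4480s^2, so the open loop has 2 poles at the origin → type 2 system.
K_a = lim_{s→0} s^2·L(s) = 75·7·13 / 4480 = 195/128.
r(t) = 3t^2 gives R(s) = 6/s^3.
e_ss = 6/K_a = 6/(195/128) = 256/65.

256/65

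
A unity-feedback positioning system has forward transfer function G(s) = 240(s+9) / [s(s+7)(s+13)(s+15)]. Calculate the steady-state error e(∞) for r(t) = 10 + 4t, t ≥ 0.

One free integrator in G(s): this is a type 1 system. Treating each term separately:
  • 10: tracked with zero error.
  • 4t: e_ss = 4/K_v with K_v=144/91 → 91/36.
Total e_ss = 91/36.

91/36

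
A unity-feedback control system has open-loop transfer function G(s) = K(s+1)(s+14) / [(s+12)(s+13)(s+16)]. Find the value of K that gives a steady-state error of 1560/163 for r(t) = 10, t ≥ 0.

8

System type = 0 (no poles at s=0).
K_p = lim_{s→0} G(s) = K·1·14 / (12·13·16) = (7/1248)·K.
e_ss = 10/(1 + K_p) = 1560/163 ⇒ 1 + (7/1248)·K = 163/156 ⇒ K = 8.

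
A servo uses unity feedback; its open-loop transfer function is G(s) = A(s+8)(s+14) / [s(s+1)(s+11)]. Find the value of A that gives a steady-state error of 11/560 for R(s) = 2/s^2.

10

G(s) has one factor of s in the denominator, so the system is type 1.
K_v = lim_{s→0} s·G(s) = A·8·14 / (1·11) = (112/11)·A.
e_ss = 2/K_v = 11/560 ⇒ K_v = 1120/11 ⇒ A = (1120/11)/(112/11) = 10.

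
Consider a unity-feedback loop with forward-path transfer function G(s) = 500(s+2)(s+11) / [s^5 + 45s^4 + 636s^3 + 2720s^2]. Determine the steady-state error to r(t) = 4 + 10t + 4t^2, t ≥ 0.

544/275

Factoring s^2 from the denominator leaves a polynomial with constant term 2720, so the system is type 2. Taking each input component in turn:
  • 4: tracked with zero error.
  • 10t: tracked with zero error.
  • 4t^2: e_ss = 8/K_a with K_a=275/68 → 544/275.
Total e_ss = 544/275.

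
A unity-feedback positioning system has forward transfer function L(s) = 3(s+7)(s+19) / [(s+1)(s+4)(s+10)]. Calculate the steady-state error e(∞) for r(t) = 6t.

System type = 0 (no poles at s=0).
K_v = lim_{s→0} s·L(s) = 0; the steady-state error to this ramp input grows without bound.

infinity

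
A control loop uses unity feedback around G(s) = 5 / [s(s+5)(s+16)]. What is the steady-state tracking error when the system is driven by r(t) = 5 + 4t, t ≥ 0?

The open loop has one pole at the origin → type 1 system. Treating each term separately:
  • 5: tracked with zero error.
  • 4t: e_ss = 4/K_v with K_v=0.0625 → 64.
Total e_ss = 64.

64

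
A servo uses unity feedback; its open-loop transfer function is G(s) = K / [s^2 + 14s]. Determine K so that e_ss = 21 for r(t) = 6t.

Lowest-order denominator term is 14s, so the open loop has 1 pole at the origin → type 1 system.
K_v = lim_{s→0} s·G(s) = K / 14 = (1/14)·K.
e_ss = 6/K_v = 21 ⇒ K_v = 2/7 ⇒ K = (2/7)/(1/14) = 4.

4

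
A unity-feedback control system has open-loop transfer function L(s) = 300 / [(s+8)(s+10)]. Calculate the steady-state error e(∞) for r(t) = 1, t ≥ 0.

No free integrators in L(s): this is a type 0 system.
K_p = lim_{s→0} L(s) = 300 / (8·10) = 3.75.
e_ss = 1/(1 + K_p) = 1/4.75 = 4/19.

4/19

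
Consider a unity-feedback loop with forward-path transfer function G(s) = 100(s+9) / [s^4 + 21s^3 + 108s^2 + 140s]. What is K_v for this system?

45/7

The denominator has no term below 140s — 1 pole at s=0, type 1.
K_v = lim_{s→0} s·G(s) = 100·9 / 140 = 45/7.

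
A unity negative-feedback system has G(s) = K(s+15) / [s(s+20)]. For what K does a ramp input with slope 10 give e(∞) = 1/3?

System type = 1 (one pole at s=0).
K_v = lim_{s→0} s·G(s) = K·15 / (20) = 0.75·K.
e_ss = 10/K_v = 1/3 ⇒ K_v = 30 ⇒ K = 30/0.75 = 40.

40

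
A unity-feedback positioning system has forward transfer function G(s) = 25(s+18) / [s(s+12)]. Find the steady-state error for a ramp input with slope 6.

G(s) has one factor of s in the denominator, so the system is type 1.
K_v = lim_{s→0} s·G(s) = 25·18 / (12) = 37.5.
e_ss = 6/K_v = 6/37.5 = 0.16.

0.16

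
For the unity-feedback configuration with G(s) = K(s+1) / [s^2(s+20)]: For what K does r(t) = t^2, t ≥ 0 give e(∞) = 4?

Two free integrators in G(s): this is a type 2 system.
K_a = lim_{s→0} s^2·G(s) = K·1 / (20) = 0.05·K.
e_ss = 2/K_a = 4 ⇒ K_a = 0.5 ⇒ K = 0.5/0.05 = 10.

10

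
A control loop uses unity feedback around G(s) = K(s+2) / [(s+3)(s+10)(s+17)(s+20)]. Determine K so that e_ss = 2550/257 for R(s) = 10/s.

System type = 0 (no poles at s=0).
K_p = lim_{s→0} G(s) = K·2 / (3·10·17·20) = (1/5100)·K.
e_ss = 10/(1 + K_p) = 2550/257 ⇒ 1 + (1/5100)·K = 257/255 ⇒ K = 40.

40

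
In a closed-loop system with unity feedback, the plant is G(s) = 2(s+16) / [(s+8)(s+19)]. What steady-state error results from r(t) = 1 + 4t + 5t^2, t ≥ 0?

The open loop has no poles at the origin → type 0 system. Taking each input component in turn:
  • 1: e_ss = 1/(1+K_p) with K_p=4/19 → 19/23.
  • 4t: a type-0 system cannot track it, e_ss → ∞.
  • 5t^2: a type-0 system cannot track it, e_ss → ∞.
The unbounded component dominates.

infinity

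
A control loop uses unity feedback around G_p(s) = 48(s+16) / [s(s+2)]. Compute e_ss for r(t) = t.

1/384

One free integrator in G_p(s): this is a type 1 system.
K_v = lim_{s→0} s·G_p(s) = 48·16 / (2) = 384.
e_ss = 1/K_v = 1/384.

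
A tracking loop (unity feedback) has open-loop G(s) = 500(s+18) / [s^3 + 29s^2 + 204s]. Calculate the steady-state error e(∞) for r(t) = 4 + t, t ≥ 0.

17/750

The denominator has no term below 204s — 1 pole at s=0, type 1. Taking each input component in turn:
  • 4: tracked with zero error.
  • t: e_ss = 1/K_v with K_v=750/17 → 17/750.
Total e_ss = 17/750.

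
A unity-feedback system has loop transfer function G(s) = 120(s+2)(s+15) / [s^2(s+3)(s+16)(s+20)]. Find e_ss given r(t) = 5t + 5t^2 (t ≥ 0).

8/3

Two free integrators in G(s): this is a type 2 system. Treating each term separately:
  • 5t: tracked with zero error.
  • 5t^2: e_ss = 10/K_a with K_a=3.75 → 8/3.
Total e_ss = 8/3.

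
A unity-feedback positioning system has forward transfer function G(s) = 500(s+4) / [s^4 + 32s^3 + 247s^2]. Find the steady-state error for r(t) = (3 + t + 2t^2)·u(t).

0.494

Factoring s^2 from the denominator leaves a polynomial with constant term 247, so the system is type 2. Taking each input component in turn:
  • 3: tracked with zero error.
  • t: tracked with zero error.
  • 2t^2: e_ss = 4/K_a with K_a=2000/247 → 0.494.
Total e_ss = 0.494.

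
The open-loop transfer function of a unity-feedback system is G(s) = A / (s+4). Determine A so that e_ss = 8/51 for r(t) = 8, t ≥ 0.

200

No free integrators in G(s): this is a type 0 system.
K_p = lim_{s→0} G(s) = A / (4) = 0.25·A.
e_ss = 8/(1 + K_p) = 8/51 ⇒ 1 + 0.25·A = 51 ⇒ A = 200.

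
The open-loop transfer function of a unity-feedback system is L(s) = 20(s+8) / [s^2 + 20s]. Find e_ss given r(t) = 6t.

0.75

Lowest-order denominator term is 20s, so the open loop has 1 pole at the origin → type 1 system.
K_v = lim_{s→0} s·L(s) = 20·8 / 20 = 8.
e_ss = 6/K_v = 6/8 = 0.75.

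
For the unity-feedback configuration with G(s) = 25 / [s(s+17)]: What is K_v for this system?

25/17

G(s) has one factor of s in the denominator, so the system is type 1.
K_v = lim_{s→0} s·G(s) = 25 / (17) = 25/17.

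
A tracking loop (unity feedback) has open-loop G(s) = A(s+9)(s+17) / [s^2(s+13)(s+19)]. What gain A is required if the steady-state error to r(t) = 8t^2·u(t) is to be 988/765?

20

G(s) has two factors of s in the denominator, so the system is type 2.
K_a = lim_{s→0} s^2·G(s) = A·9·17 / (13·19) = (153/247)·A.
e_ss = 16/K_a = 988/765 ⇒ K_a = 3060/247 ⇒ A = (3060/247)/(153/247) = 20.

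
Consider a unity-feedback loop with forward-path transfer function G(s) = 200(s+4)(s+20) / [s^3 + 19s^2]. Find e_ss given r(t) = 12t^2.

The denominator has no term below 19s^2 — 2 poles at s=0, type 2.
K_a = lim_{s→0} s^2·G(s) = 200·4·20 / 19 = 16000/19.
r(t) = 12t^2 gives R(s) = 24/s^3.
e_ss = 24/K_a = 24/(16000/19) = 0.0285.

0.0285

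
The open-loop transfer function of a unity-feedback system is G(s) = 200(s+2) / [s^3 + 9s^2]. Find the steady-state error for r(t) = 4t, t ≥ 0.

The denominator has no term below 9s^2 — 2 poles at s=0, type 2.
K_v = ∞ for a type-2 system; e_ss to a ramp is zero.

0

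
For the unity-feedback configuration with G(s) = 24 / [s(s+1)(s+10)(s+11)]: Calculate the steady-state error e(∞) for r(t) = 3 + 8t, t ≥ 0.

System type = 1 (one pole at s=0). Taking each input component in turn:
  • 3: tracked with zero error.
  • 8t: e_ss = 8/K_v with K_v=12/55 → 110/3.
Total e_ss = 110/3.

110/3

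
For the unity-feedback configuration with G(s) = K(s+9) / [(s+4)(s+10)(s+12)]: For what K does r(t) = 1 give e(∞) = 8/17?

G(s) has no factors of s in the denominator, so the system is type 0.
K_p = lim_{s→0} G(s) = K·9 / (4·10·12) = (3/160)·K.
e_ss = 1/(1 + K_p) = 8/17 ⇒ 1 + (3/160)·K = 2.125 ⇒ K = 60.

60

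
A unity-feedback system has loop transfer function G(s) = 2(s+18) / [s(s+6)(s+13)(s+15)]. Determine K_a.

0

System type = 1 (one pole at s=0).
K_a = lim_{s→0} s^2·G(s) = 0 (the extra factor of s kills the finite limit).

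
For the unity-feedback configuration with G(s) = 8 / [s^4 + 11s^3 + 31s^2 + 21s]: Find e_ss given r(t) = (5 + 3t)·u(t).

7.875

Lowest-order denominator term is 21s, so the open loop has 1 pole at the origin → type 1 system. Treating each term separately:
  • 5: tracked with zero error.
  • 3t: e_ss = 3/K_v with K_v=8/21 → 7.875.
Total e_ss = 7.875.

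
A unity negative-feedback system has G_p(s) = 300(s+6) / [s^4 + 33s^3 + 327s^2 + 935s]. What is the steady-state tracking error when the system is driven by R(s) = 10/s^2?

Lowest-order denominator term is 935s, so the open loop has 1 pole at the origin → type 1 system.
K_v = lim_{s→0} s·G_p(s) = 300·6 / 935 = 360/187.
e_ss = 10/K_v = 10/(360/187) = 187/36.

187/36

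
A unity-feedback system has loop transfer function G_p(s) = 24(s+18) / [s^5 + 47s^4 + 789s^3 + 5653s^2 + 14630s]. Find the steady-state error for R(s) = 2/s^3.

infinity

Factoring s from the denominator leaves a polynomial with constant term 14630, so the system is type 1.
For a type-1 system K_a = 0, so e_ss to a parabolic input is unbounded.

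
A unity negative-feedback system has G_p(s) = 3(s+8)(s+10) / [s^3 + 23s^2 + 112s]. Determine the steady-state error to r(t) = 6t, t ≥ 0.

The denominator has no term below 112s — 1 pole at s=0, type 1.
K_v = lim_{s→0} s·G_p(s) = 3·8·10 / 112 = 15/7.
e_ss = 6/K_v = 6/(15/7) = 2.8.

2.8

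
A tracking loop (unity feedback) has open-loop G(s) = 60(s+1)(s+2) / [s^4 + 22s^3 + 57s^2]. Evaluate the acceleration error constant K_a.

Factoring s^2 from the denominator leaves a polynomial with constant term 57, so the system is type 2.
K_a = lim_{s→0} s^2·G(s) = 60·1·2 / 57 = 40/19.

40/19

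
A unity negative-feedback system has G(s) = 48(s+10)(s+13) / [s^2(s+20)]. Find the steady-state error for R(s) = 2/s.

Two free integrators in G(s): this is a type 2 system.
A type-2 system has K_p = ∞, so it tracks a step input with zero steady-state error.

0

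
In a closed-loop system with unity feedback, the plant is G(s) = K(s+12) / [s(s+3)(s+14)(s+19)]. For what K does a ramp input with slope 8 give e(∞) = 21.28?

System type = 1 (one pole at s=0).
K_v = lim_{s→0} s·G(s) = K·12 / (3·14·19) = (2/133)·K.
e_ss = 8/K_v = 21.28 ⇒ K_v = 50/133 ⇒ K = (50/133)/(2/133) = 25.

25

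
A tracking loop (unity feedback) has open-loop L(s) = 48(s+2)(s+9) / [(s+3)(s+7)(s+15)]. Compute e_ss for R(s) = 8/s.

280/131

L(s) has no factors of s in the denominator, so the system is type 0.
K_p = lim_{s→0} L(s) = 48·2·9 / (3·7·15) = 96/35.
e_ss = 8/(1 + K_p) = 8/(131/35) = 280/131.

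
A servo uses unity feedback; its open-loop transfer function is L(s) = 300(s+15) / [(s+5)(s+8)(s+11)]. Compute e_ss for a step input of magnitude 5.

110/247

No free integrators in L(s): this is a type 0 system.
K_p = lim_{s→0} L(s) = 300·15 / (5·8·11) = 225/22.
e_ss = 5/(1 + K_p) = 5/(247/22) = 110/247.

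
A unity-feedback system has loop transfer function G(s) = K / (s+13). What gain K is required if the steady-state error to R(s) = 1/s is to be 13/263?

G(s) has no factors of s in the denominator, so the system is type 0.
K_p = lim_{s→0} G(s) = K / (13) = (1/13)·K.
e_ss = 1/(1 + K_p) = 13/263 ⇒ 1 + (1/13)·K = 263/13 ⇒ K = 250.

250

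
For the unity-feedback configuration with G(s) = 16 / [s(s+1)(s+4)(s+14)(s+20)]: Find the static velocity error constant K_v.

1/70

One free integrator in G(s): this is a type 1 system.
K_v = lim_{s→0} s·G(s) = 16 / (1·4·14·20) = 1/70.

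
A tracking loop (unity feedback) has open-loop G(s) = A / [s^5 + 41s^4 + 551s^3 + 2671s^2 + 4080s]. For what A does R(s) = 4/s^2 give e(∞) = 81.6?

Factoring s from the denominator leaves a polynomial with constant term 4080, so the system is type 1.
K_v = lim_{s→0} s·G(s) = A / 4080 = (1/4080)·A.
e_ss = 4/K_v = 81.6 ⇒ K_v = 5/102 ⇒ A = (5/102)/(1/4080) = 200.

200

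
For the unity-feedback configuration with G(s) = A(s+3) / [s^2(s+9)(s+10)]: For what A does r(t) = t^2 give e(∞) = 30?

2

System type = 2 (two poles at s=0).
K_a = lim_{s→0} s^2·G(s) = A·3 / (9·10) = (1/30)·A.
e_ss = 2/K_a = 30 ⇒ K_a = 1/15 ⇒ A = (1/15)/(1/30) = 2.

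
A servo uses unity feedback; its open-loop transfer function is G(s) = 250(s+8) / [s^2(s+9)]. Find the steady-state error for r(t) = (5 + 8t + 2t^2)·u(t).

Two free integrators in G(s): this is a type 2 system. By superposition:
  • 5: tracked with zero error.
  • 8t: tracked with zero error.
  • 2t^2: e_ss = 4/K_a with K_a=2000/9 → 0.018.
Total e_ss = 0.018.

0.018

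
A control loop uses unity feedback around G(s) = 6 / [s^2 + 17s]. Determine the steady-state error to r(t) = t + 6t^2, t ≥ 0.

The denominator has no term below 17s — 1 pole at s=0, type 1. Taking each input component in turn:
  • t: e_ss = 1/K_v with K_v=6/17 → 17/6.
  • 6t^2: a type-1 system cannot track it, e_ss → ∞.
The unbounded component dominates.

infinity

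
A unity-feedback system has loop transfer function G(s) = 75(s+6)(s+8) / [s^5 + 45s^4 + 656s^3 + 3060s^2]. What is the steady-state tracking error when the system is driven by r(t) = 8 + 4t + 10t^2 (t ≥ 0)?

17

Factoring s^2 from the denominator leaves a polynomial with constant term 3060, so the system is type 2. Treating each term separately:
  • 8: tracked with zero error.
  • 4t: tracked with zero error.
  • 10t^2: e_ss = 20/K_a with K_a=20/17 → 17.
Total e_ss = 17.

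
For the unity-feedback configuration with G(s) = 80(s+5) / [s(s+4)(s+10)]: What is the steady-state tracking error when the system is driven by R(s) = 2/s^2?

G(s) has one factor of s in the denominator, so the system is type 1.
K_v = lim_{s→0} s·G(s) = 80·5 / (4·10) = 10.
e_ss = 2/K_v = 2/10 = 0.2.

0.2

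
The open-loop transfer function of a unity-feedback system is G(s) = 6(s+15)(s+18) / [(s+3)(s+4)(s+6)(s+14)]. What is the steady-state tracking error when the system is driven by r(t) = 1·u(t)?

The open loop has no poles at the origin → type 0 system.
K_p = lim_{s→0} G(s) = 6·15·18 / (3·4·6·14) = 45/28.
e_ss = 1/(1 + K_p) = 1/(73/28) = 28/73.

28/73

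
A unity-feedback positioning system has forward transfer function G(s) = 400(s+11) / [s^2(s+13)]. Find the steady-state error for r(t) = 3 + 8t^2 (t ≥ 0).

System type = 2 (two poles at s=0). Treating each term separately:
  • 3: tracked with zero error.
  • 8t^2: e_ss = 16/K_a with K_a=4400/13 → 13/275.
Total e_ss = 13/275.

13/275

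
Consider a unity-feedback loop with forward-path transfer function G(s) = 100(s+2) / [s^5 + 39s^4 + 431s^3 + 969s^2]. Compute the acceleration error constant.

200/969

Factoring s^2 from the denominator leaves a polynomial with constant term 969, so the system is type 2.
K_a = lim_{s→0} s^2·G(s) = 100·2 / 969 = 200/969.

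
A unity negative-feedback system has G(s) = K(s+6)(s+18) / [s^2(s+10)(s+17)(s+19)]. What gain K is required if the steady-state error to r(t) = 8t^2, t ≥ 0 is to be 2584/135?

25

G(s) has two factors of s in the denominator, so the system is type 2.
K_a = lim_{s→0} s^2·G(s) = K·6·18 / (10·17·19) = (54/1615)·K.
e_ss = 16/K_a = 2584/135 ⇒ K_a = 270/323 ⇒ K = (270/323)/(54/1615) = 25.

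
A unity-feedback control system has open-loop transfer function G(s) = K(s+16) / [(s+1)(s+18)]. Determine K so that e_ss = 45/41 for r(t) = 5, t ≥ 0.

4

G(s) has no factors of s in the denominator, so the system is type 0.
K_p = lim_{s→0} G(s) = K·16 / (1·18) = (8/9)·K.
e_ss = 5/(1 + K_p) = 45/41 ⇒ 1 + (8/9)·K = 41/9 ⇒ K = 4.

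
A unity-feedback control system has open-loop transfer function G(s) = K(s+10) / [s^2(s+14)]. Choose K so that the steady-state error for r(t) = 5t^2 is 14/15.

The open loop has two poles at the origin → type 2 system.
K_a = lim_{s→0} s^2·G(s) = K·10 / (14) = (5/7)·K.
e_ss = 10/K_a = 14/15 ⇒ K_a = 75/7 ⇒ K = (75/7)/(5/7) = 15.

15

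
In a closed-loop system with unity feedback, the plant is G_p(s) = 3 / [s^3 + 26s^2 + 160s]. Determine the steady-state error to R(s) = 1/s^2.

160/3

The denominator has no term below 160s — 1 pole at s=0, type 1.
K_v = lim_{s→0} s·G_p(s) = 3 / 160 = 3/160.
e_ss = 1/K_v = 1/(3/160) = 160/3.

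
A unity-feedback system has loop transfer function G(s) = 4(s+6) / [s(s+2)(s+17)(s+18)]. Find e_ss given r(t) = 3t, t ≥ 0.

76.5

One free integrator in G(s): this is a type 1 system.
K_v = lim_{s→0} s·G(s) = 4·6 / (2·17·18) = 2/51.
e_ss = 3/K_v = 3/(2/51) = 76.5.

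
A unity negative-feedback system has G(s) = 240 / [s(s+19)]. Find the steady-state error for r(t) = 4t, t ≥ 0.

19/60

One free integrator in G(s): this is a type 1 system.
K_v = lim_{s→0} s·G(s) = 240 / (19) = 240/19.
e_ss = 4/K_v = 4/(240/19) = 19/60.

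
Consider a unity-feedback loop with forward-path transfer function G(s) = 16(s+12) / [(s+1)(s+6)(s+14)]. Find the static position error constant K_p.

The open loop has no poles at the origin → type 0 system.
K_p = lim_{s→0} G(s) = 16·12 / (1·6·14) = 16/7.

16/7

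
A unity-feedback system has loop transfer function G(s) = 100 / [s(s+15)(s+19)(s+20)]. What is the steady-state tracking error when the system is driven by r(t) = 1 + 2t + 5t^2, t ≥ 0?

infinity

One free integrator in G(s): this is a type 1 system. Taking each input component in turn:
  • 1: tracked with zero error.
  • 2t: e_ss = 2/K_v with K_v=1/57 → 114.
  • 5t^2: a type-1 system cannot track it, e_ss → ∞.
The unbounded component dominates.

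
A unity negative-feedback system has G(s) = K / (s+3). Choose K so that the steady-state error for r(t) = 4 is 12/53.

G(s) has no factors of s in the denominator, so the system is type 0.
K_p = lim_{s→0} G(s) = K / (3) = (1/3)·K.
e_ss = 4/(1 + K_p) = 12/53 ⇒ 1 + (1/3)·K = 53/3 ⇒ K = 50.

50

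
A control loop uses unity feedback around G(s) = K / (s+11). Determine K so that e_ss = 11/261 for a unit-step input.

The open loop has no poles at the origin → type 0 system.
K_p = lim_{s→0} G(s) = K / (11) = (1/11)·K.
e_ss = 1/(1 + K_p) = 11/261 ⇒ 1 + (1/11)·K = 261/11 ⇒ K = 250.

250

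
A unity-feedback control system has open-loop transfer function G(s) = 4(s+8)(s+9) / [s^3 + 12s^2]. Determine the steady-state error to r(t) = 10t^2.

Factoring s^2 from the denominator leaves a polynomial with constant term 12, so the system is type 2.
K_a = lim_{s→0} s^2·G(s) = 4·8·9 / 12 = 24.
r(t) = 10t^2 gives R(s) = 20/s^3.
e_ss = 20/K_a = 20/24 = 5/6.

5/6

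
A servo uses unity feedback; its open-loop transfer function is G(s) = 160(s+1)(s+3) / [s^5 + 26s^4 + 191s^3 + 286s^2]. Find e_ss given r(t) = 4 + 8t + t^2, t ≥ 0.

143/120

The denominator has no term below 286s^2 — 2 poles at s=0, type 2. By superposition:
  • 4: tracked with zero error.
  • 8t: tracked with zero error.
  • t^2: e_ss = 2/K_a with K_a=240/143 → 143/120.
Total e_ss = 143/120.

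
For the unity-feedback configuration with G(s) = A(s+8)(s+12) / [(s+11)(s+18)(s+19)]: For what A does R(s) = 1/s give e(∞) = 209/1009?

150

No free integrators in G(s): this is a type 0 system.
K_p = lim_{s→0} G(s) = A·8·12 / (11·18·19) = (16/627)·A.
e_ss = 1/(1 + K_p) = 209/1009 ⇒ 1 + (16/627)·A = 1009/209 ⇒ A = 150.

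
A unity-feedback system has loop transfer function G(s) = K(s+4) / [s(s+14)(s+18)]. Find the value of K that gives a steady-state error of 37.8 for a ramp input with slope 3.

5

System type = 1 (one pole at s=0).
K_v = lim_{s→0} s·G(s) = K·4 / (14·18) = (1/63)·K.
e_ss = 3/K_v = 37.8 ⇒ K_v = 5/63 ⇒ K = (5/63)/(1/63) = 5.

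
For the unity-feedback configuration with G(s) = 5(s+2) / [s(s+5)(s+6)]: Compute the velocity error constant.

1/3

One free integrator in G(s): this is a type 1 system.
K_v = lim_{s→0} s·G(s) = 5·2 / (5·6) = 1/3.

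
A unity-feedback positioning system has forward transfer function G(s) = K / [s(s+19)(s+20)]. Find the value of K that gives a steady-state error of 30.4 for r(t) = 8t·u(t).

100

The open loop has one pole at the origin → type 1 system.
K_v = lim_{s→0} s·G(s) = K / (19·20) = (1/380)·K.
e_ss = 8/K_v = 30.4 ⇒ K_v = 5/19 ⇒ K = (5/19)/(1/380) = 100.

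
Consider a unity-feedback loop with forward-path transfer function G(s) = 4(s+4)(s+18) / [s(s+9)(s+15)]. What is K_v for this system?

32/15

System type = 1 (one pole at s=0).
K_v = lim_{s→0} s·G(s) = 4·4·18 / (9·15) = 32/15.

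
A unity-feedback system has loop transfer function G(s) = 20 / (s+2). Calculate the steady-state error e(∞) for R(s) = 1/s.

1/11

The open loop has no poles at the origin → type 0 system.
K_p = lim_{s→0} G(s) = 20 / (2) = 10.
e_ss = 1/(1 + K_p) = 1/11.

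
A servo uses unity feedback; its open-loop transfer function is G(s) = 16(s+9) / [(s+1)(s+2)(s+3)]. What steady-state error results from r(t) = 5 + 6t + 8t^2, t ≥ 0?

No free integrators in G(s): this is a type 0 system. Treating each term separately:
  • 5: e_ss = 5/(1+K_p) with K_p=24 → 0.2.
  • 6t: a type-0 system cannot track it, e_ss → ∞.
  • 8t^2: a type-0 system cannot track it, e_ss → ∞.
The unbounded component dominates.

infinity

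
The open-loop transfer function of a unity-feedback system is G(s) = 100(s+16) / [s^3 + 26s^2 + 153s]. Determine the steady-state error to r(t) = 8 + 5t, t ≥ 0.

153/320

Lowest-order denominator term is 153s, so the open loop has 1 pole at the origin → type 1 system. By superposition:
  • 8: tracked with zero error.
  • 5t: e_ss = 5/K_v with K_v=1600/153 → 153/320.
Total e_ss = 153/320.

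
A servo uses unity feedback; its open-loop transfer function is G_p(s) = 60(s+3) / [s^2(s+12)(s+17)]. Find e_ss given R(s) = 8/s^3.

136/15

The open loop has two poles at the origin → type 2 system.
K_a = lim_{s→0} s^2·G_p(s) = 60·3 / (12·17) = 15/17.
r(t) = 4t^2 gives R(s) = 8/s^3.
e_ss = 8/K_a = 8/(15/17) = 136/15.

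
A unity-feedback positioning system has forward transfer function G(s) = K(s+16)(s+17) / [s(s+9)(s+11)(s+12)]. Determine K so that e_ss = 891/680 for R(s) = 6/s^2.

System type = 1 (one pole at s=0).
K_v = lim_{s→0} s·G(s) = K·16·17 / (9·11·12) = (68/297)·K.
e_ss = 6/K_v = 891/680 ⇒ K_v = 1360/297 ⇒ K = (1360/297)/(68/297) = 20.

20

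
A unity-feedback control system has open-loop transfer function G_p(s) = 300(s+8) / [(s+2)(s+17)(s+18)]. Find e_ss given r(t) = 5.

255/251

The open loop has no poles at the origin → type 0 system.
K_p = lim_{s→0} G_p(s) = 300·8 / (2·17·18) = 200/51.
e_ss = 5/(1 + K_p) = 5/(251/51) = 255/251.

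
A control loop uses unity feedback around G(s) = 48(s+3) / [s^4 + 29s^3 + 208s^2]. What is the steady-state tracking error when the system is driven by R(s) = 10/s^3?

130/9

The denominator has no term below 208s^2 — 2 poles at s=0, type 2.
K_a = lim_{s→0} s^2·G(s) = 48·3 / 208 = 9/13.
r(t) = 5t^2 gives R(s) = 10/s^3.
e_ss = 10/K_a = 10/(9/13) = 130/9.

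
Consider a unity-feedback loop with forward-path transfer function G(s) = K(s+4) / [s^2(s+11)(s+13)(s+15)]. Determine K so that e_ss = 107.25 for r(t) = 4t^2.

G(s) has two factors of s in the denominator, so the system is type 2.
K_a = lim_{s→0} s^2·G(s) = K·4 / (11·13·15) = (4/2145)·K.
e_ss = 8/K_a = 107.25 ⇒ K_a = 32/429 ⇒ K = (32/429)/(4/2145) = 40.

40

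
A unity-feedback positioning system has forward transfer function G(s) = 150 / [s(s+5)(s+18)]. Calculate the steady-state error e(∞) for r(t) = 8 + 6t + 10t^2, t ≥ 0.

infinity

One free integrator in G(s): this is a type 1 system. Treating each term separately:
  • 8: tracked with zero error.
  • 6t: e_ss = 6/K_v with K_v=5/3 → 3.6.
  • 10t^2: a type-1 system cannot track it, e_ss → ∞.
The unbounded component dominates.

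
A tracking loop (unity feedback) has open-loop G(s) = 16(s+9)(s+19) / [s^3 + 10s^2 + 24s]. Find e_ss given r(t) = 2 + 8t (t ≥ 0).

The denominator has no term below 24s — 1 pole at s=0, type 1. By superposition:
  • 2: tracked with zero error.
  • 8t: e_ss = 8/K_v with K_v=114 → 4/57.
Total e_ss = 4/57.

4/57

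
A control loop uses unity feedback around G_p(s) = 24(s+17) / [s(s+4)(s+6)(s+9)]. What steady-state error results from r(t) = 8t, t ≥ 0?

G_p(s) has one factor of s in the denominator, so the system is type 1.
K_v = lim_{s→0} s·G_p(s) = 24·17 / (4·6·9) = 17/9.
e_ss = 8/K_v = 8/(17/9) = 72/17.

72/17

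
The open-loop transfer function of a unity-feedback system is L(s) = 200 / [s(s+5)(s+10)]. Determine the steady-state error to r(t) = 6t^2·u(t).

infinity

The open loop has one pole at the origin → type 1 system.
For a type-1 system K_a = 0, so e_ss to a parabolic input is unbounded.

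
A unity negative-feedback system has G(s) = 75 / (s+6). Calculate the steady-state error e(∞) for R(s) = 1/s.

2/27

No free integrators in G(s): this is a type 0 system.
K_p = lim_{s→0} G(s) = 75 / (6) = 12.5.
e_ss = 1/(1 + K_p) = 1/13.5 = 2/27.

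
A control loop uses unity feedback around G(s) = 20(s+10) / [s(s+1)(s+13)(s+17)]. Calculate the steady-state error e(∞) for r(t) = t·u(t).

1.105

The open loop has one pole at the origin → type 1 system.
K_v = lim_{s→0} s·G(s) = 20·10 / (1·13·17) = 200/221.
e_ss = 1/K_v = 1/(200/221) = 1.105.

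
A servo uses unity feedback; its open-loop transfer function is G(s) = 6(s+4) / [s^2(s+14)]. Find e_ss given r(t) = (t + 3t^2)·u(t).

Two free integrators in G(s): this is a type 2 system. By superposition:
  • t: tracked with zero error.
  • 3t^2: e_ss = 6/K_a with K_a=12/7 → 3.5.
Total e_ss = 3.5.

3.5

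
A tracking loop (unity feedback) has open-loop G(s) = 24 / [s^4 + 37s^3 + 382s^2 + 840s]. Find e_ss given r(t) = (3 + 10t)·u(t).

350

Factoring s from the denominator leaves a polynomial with constant term 840, so the system is type 1. Taking each input component in turn:
  • 3: tracked with zero error.
  • 10t: e_ss = 10/K_v with K_v=1/35 → 350.
Total e_ss = 350.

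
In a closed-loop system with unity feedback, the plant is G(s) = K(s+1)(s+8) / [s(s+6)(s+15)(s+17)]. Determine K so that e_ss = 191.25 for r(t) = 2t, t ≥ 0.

2

One free integrator in G(s): this is a type 1 system.
K_v = lim_{s→0} s·G(s) = K·1·8 / (6·15·17) = (4/765)·K.
e_ss = 2/K_v = 191.25 ⇒ K_v = 8/765 ⇒ K = (8/765)/(4/765) = 2.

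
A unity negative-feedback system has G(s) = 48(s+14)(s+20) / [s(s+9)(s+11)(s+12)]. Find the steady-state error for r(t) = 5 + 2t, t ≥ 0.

99/560

One free integrator in G(s): this is a type 1 system. Taking each input component in turn:
  • 5: tracked with zero error.
  • 2t: e_ss = 2/K_v with K_v=1120/99 → 99/560.
Total e_ss = 99/560.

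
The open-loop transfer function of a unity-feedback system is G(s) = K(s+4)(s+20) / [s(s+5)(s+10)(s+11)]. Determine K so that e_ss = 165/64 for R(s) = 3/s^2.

8

One free integrator in G(s): this is a type 1 system.
K_v = lim_{s→0} s·G(s) = K·4·20 / (5·10·11) = (8/55)·K.
e_ss = 3/K_v = 165/64 ⇒ K_v = 64/55 ⇒ K = (64/55)/(8/55) = 8.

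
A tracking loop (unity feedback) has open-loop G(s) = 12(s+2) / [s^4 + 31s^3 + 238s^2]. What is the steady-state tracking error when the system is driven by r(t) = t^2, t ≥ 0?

The denominator has no term below 238s^2 — 2 poles at s=0, type 2.
K_a = lim_{s→0} s^2·G(s) = 12·2 / 238 = 12/119.
r(t) = t^2 gives R(s) = 2/s^3.
e_ss = 2/K_a = 2/(12/119) = 119/6.

119/6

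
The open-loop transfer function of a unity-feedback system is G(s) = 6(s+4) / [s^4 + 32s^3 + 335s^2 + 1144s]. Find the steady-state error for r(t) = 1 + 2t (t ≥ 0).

The denominator has no term below 1144s — 1 pole at s=0, type 1. Treating each term separately:
  • 1: tracked with zero error.
  • 2t: e_ss = 2/K_v with K_v=3/143 → 286/3.
Total e_ss = 286/3.

286/3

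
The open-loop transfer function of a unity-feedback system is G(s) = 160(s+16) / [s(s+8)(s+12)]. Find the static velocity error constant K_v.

System type = 1 (one pole at s=0).
K_v = lim_{s→0} s·G(s) = 160·16 / (8·12) = 80/3.

80/3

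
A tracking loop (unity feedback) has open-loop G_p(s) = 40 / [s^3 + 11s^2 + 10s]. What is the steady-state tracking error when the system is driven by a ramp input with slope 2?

The denominator has no term below 10s — 1 pole at s=0, type 1.
K_v = lim_{s→0} s·G_p(s) = 40 / 10 = 4.
e_ss = 2/K_v = 2/4 = 0.5.

0.5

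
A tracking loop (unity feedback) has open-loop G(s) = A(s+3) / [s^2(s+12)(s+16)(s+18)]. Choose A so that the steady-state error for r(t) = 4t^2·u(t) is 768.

12

System type = 2 (two poles at s=0).
K_a = lim_{s→0} s^2·G(s) = A·3 / (12·16·18) = (1/1152)·A.
e_ss = 8/K_a = 768 ⇒ K_a = 1/96 ⇒ A = (1/96)/(1/1152) = 12.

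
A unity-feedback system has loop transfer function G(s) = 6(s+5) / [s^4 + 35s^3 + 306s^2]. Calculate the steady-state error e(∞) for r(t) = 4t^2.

81.6

Factoring s^2 from the denominator leaves a polynomial with constant term 306, so the system is type 2.
K_a = lim_{s→0} s^2·G(s) = 6·5 / 306 = 5/51.
r(t) = 4t^2 gives R(s) = 8/s^3.
e_ss = 8/K_a = 8/(5/51) = 81.6.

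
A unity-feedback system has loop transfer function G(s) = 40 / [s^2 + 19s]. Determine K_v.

Lowest-order denominator term is 19s, so the open loop has 1 pole at the origin → type 1 system.
K_v = lim_{s→0} s·G(s) = 40 / 19 = 40/19.

40/19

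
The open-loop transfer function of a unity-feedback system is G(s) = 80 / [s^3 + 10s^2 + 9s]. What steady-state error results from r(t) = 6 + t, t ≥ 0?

0.1125

The denominator has no term below 9s — 1 pole at s=0, type 1. By superposition:
  • 6: tracked with zero error.
  • t: e_ss = 1/K_v with K_v=80/9 → 0.1125.
Total e_ss = 0.1125.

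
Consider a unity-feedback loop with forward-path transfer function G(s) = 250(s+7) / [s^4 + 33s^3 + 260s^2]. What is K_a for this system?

175/26

Lowest-order denominator term is 260s^2, so the open loop has 2 poles at the origin → type 2 system.
K_a = lim_{s→0} s^2·G(s) = 250·7 / 260 = 175/26.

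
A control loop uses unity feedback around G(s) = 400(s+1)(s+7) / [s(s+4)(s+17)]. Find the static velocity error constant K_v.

G(s) has one factor of s in the denominator, so the system is type 1.
K_v = lim_{s→0} s·G(s) = 400·1·7 / (4·17) = 700/17.

700/17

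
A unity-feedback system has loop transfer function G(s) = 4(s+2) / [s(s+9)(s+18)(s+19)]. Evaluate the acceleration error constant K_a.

One free integrator in G(s): this is a type 1 system.
K_a = lim_{s→0} s^2·G(s) = 0 (the extra factor of s kills the finite limit).

0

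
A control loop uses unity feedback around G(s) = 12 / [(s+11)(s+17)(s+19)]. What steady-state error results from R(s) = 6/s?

No free integrators in G(s): this is a type 0 system.
K_p = lim_{s→0} G(s) = 12 / (11·17·19) = 12/3553.
e_ss = 6/(1 + K_p) = 6/(3565/3553) = 21318/3565.

21318/3565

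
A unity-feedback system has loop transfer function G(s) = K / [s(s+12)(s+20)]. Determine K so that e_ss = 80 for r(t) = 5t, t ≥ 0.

The open loop has one pole at the origin → type 1 system.
K_v = lim_{s→0} s·G(s) = K / (12·20) = (1/240)·K.
e_ss = 5/K_v = 80 ⇒ K_v = 0.0625 ⇒ K = 0.0625/(1/240) = 15.

15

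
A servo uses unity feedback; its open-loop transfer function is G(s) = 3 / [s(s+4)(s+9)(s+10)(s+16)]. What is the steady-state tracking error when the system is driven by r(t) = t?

1920

System type = 1 (one pole at s=0).
K_v = lim_{s→0} s·G(s) = 3 / (4·9·10·16) = 1/1920.
e_ss = 1/K_v = 1/(1/1920) = 1920.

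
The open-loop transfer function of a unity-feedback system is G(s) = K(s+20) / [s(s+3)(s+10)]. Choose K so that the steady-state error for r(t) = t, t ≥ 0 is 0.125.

12

One free integrator in G(s): this is a type 1 system.
K_v = lim_{s→0} s·G(s) = K·20 / (3·10) = (2/3)·K.
e_ss = 1/K_v = 0.125 ⇒ K_v = 8 ⇒ K = 8/(2/3) = 12.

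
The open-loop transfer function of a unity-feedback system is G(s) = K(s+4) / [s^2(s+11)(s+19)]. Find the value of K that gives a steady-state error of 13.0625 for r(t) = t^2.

8

System type = 2 (two poles at s=0).
K_a = lim_{s→0} s^2·G(s) = K·4 / (11·19) = (4/209)·K.
e_ss = 2/K_a = 13.0625 ⇒ K_a = 32/209 ⇒ K = (32/209)/(4/209) = 8.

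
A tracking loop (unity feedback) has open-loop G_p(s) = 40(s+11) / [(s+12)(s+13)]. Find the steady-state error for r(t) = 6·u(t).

G_p(s) has no factors of s in the denominator, so the system is type 0.
K_p = lim_{s→0} G_p(s) = 40·11 / (12·13) = 110/39.
e_ss = 6/(1 + K_p) = 6/(149/39) = 234/149.

234/149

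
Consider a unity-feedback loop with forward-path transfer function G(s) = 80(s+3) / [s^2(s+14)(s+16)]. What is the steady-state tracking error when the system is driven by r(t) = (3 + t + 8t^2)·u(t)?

224/15

The open loop has two poles at the origin → type 2 system. Taking each input component in turn:
  • 3: tracked with zero error.
  • t: tracked with zero error.
  • 8t^2: e_ss = 16/K_a with K_a=15/14 → 224/15.
Total e_ss = 224/15.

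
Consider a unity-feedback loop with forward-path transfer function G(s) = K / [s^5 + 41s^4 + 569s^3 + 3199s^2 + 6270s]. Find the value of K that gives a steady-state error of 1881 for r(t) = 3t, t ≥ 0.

Factoring s from the denominator leaves a polynomial with constant term 6270, so the system is type 1.
K_v = lim_{s→0} s·G(s) = K / 6270 = (1/6270)·K.
e_ss = 3/K_v = 1881 ⇒ K_v = 1/627 ⇒ K = (1/627)/(1/6270) = 10.

10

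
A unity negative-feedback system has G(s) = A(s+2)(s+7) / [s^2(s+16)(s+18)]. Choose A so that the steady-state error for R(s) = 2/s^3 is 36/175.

Two free integrators in G(s): this is a type 2 system.
K_a = lim_{s→0} s^2·G(s) = A·2·7 / (16·18) = (7/144)·A.
e_ss = 2/K_a = 36/175 ⇒ K_a = 175/18 ⇒ A = (175/18)/(7/144) = 200.

200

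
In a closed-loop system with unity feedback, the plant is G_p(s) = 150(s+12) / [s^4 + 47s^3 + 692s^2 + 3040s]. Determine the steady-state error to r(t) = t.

76/45

Lowest-order denominator term is 3040s, so the open loop has 1 pole at the origin → type 1 system.
K_v = lim_{s→0} s·G_p(s) = 150·12 / 3040 = 45/76.
e_ss = 1/K_v = 1/(45/76) = 76/45.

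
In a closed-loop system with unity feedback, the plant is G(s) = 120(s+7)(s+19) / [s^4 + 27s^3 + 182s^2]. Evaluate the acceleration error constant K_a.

Lowest-order denominator term is 182s^2, so the open loop has 2 poles at the origin → type 2 system.
K_a = lim_{s→0} s^2·G(s) = 120·7·19 / 182 = 1140/13.

1140/13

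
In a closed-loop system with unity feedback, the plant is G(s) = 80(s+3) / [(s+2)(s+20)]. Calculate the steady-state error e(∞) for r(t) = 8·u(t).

8/7

The open loop has no poles at the origin → type 0 system.
K_p = lim_{s→0} G(s) = 80·3 / (2·20) = 6.
e_ss = 8/(1 + K_p) = 8/7.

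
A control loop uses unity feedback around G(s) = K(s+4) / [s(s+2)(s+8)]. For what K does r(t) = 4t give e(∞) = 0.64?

The open loop has one pole at the origin → type 1 system.
K_v = lim_{s→0} s·G(s) = K·4 / (2·8) = 0.25·K.
e_ss = 4/K_v = 0.64 ⇒ K_v = 6.25 ⇒ K = 6.25/0.25 = 25.

25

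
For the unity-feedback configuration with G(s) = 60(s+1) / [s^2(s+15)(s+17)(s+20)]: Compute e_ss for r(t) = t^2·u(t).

System type = 2 (two poles at s=0).
K_a = lim_{s→0} s^2·G(s) = 60·1 / (15·17·20) = 1/85.
r(t) = t^2 gives R(s) = 2/s^3.
e_ss = 2/K_a = 2/(1/85) = 170.

170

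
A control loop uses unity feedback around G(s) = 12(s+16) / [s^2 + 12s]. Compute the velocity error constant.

16

Factoring s from the denominator leaves a polynomial with constant term 12, so the system is type 1.
K_v = lim_{s→0} s·G(s) = 12·16 / 12 = 16.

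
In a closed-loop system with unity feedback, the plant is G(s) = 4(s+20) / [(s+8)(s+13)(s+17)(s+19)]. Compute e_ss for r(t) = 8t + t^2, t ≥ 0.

infinity

System type = 0 (no poles at s=0). Treating each term separately:
  • 8t: a type-0 system cannot track it, e_ss → ∞.
  • t^2: a type-0 system cannot track it, e_ss → ∞.
The unbounded component dominates.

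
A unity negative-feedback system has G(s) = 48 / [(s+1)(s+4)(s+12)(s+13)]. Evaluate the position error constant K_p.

The open loop has no poles at the origin → type 0 system.
K_p = lim_{s→0} G(s) = 48 / (1·4·12·13) = 1/13.

1/13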